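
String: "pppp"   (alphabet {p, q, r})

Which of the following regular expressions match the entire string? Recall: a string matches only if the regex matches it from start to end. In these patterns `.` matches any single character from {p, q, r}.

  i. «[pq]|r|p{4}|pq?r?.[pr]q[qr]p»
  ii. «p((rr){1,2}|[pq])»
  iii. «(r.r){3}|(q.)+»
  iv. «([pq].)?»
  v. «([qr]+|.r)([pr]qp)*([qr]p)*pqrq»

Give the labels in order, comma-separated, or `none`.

i → match
ii → no match
iii → no match
iv → no match
v → no match — must end with "pqrq"

i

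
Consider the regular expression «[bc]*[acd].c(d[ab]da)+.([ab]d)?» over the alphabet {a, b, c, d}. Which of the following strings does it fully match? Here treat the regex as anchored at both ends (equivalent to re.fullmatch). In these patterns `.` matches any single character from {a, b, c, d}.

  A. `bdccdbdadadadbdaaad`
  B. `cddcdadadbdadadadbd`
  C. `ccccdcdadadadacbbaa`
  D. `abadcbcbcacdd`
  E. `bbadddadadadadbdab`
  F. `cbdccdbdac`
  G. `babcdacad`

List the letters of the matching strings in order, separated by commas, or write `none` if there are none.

A, B, F

A → match
B → match
C → no match
D → no match
E → no match
F → match
G → no match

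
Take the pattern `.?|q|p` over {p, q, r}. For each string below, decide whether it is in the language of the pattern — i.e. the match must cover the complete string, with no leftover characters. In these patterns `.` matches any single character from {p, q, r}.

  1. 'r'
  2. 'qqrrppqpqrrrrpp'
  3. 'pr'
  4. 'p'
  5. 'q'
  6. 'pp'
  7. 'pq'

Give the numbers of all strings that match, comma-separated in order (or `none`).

1, 4, 5

1 → match
2 → no match
3 → no match
4 → match
5 → match
6 → no match
7 → no match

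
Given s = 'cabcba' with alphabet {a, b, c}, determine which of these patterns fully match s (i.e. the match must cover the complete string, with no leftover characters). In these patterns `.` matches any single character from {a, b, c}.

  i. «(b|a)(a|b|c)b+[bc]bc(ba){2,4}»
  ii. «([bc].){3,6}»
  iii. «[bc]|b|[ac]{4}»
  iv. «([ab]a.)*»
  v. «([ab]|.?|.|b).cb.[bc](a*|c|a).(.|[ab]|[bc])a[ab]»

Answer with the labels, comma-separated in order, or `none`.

i → no match
ii → match
iii → no match
iv → no match
v → no match

ii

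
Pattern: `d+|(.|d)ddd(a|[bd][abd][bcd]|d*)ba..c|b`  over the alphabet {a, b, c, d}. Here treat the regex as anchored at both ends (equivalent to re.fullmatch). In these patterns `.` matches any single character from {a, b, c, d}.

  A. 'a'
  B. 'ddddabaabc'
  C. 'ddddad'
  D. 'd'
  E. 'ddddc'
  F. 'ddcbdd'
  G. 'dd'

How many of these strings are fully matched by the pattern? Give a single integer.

3

A → no match
B → match
C → no match
D → match
E → no match
F → no match
G → match
Total matched: 3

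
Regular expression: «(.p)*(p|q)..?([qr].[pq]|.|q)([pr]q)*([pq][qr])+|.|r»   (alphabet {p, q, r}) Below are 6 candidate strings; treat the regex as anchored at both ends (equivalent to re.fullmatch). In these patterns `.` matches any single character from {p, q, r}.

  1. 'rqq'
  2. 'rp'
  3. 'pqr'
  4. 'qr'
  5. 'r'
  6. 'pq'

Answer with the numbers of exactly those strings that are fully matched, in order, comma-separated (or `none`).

5

1 → no match
2 → no match
3 → no match
4 → no match
5 → match
6 → no match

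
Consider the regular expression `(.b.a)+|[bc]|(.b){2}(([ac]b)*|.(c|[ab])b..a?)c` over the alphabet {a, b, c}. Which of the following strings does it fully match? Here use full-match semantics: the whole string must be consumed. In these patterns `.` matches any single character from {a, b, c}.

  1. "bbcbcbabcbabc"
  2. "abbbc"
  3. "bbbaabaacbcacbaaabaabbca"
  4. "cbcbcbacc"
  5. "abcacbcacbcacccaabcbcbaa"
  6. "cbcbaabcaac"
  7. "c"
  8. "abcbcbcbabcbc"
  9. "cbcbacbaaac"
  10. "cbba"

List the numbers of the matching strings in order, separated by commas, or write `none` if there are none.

1, 2, 3, 6, 7, 8, 9, 10

1 → match
2 → match
3 → match
4 → no match
5 → no match
6 → match
7 → match
8 → match
9 → match
10 → match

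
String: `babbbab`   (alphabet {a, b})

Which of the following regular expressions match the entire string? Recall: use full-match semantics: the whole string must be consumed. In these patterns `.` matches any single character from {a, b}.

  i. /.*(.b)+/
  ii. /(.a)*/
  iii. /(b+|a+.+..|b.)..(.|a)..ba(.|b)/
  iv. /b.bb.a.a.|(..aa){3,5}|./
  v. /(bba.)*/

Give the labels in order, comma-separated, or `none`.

i → match
ii → no match
iii → no match
iv → no match
v → no match

i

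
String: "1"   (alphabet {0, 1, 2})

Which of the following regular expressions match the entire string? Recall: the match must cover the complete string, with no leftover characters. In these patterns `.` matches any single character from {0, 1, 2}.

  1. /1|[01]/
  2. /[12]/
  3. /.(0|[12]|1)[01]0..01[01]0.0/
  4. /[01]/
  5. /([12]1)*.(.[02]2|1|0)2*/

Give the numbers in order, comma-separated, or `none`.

1, 2, 4

1 → match
2 → match
3 → no match — must end with "0"
4 → match
5 → no match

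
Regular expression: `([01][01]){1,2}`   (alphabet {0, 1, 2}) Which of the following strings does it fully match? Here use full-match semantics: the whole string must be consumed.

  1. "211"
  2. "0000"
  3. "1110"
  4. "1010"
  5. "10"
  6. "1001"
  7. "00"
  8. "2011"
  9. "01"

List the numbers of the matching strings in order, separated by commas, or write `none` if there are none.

1 → no match
2 → match
3 → match
4 → match
5 → match
6 → match
7 → match
8 → no match
9 → match

2, 3, 4, 5, 6, 7, 9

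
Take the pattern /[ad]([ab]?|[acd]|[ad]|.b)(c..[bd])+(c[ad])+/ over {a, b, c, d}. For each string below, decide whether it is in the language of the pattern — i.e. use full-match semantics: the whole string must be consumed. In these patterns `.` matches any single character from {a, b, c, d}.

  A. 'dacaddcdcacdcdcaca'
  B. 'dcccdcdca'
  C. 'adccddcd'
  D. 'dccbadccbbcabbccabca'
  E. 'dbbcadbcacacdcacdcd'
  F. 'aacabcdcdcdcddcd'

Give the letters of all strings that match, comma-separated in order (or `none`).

A → match
B → match
C → match
D → match
E → match
F → no match

A, B, C, D, E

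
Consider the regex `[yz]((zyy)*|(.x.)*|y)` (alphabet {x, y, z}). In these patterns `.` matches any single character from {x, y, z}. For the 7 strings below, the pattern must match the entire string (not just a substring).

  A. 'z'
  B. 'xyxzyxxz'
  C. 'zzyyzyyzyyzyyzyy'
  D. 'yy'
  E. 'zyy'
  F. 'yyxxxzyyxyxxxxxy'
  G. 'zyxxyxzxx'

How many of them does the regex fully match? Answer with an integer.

A → match
B → no match
C → match
D → match
E → no match
F → no match
G → no match
Total matched: 3

3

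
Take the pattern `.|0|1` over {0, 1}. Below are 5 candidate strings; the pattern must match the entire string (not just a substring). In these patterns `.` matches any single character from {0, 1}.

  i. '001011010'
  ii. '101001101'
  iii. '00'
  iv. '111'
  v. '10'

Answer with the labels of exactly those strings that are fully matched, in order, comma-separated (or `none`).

none

i. '001011010' → no match
ii. '101001101' → no match
iii. '00' → no match
iv. '111' → no match
v. '10' → no match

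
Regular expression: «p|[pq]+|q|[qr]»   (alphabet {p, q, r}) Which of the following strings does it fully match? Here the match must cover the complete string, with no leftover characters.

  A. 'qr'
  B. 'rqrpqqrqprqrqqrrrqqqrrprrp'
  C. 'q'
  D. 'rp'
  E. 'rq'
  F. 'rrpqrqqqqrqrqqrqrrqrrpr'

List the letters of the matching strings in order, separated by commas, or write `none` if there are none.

C

A. 'qr' → no match
B → no match
C. 'q' → match
D. 'rp' → no match
E. 'rq' → no match
F → no match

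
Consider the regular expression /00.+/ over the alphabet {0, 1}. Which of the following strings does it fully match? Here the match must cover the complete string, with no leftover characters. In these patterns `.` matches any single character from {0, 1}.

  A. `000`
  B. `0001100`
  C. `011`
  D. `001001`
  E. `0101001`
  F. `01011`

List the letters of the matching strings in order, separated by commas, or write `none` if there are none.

A → match
B → match
C → no match — must start with `00`
D → match
E → no match — must start with `00`
F → no match — must start with `00`

A, B, D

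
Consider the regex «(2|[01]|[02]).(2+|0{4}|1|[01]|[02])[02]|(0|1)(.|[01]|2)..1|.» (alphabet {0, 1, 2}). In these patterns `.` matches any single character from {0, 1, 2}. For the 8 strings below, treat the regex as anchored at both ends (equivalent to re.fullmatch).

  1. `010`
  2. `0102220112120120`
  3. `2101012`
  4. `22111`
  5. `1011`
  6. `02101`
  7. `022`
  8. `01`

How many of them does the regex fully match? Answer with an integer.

1 → no match
2 → no match
3 → no match
4 → no match
5 → no match
6 → match
7 → no match
8 → no match
Total matched: 1

1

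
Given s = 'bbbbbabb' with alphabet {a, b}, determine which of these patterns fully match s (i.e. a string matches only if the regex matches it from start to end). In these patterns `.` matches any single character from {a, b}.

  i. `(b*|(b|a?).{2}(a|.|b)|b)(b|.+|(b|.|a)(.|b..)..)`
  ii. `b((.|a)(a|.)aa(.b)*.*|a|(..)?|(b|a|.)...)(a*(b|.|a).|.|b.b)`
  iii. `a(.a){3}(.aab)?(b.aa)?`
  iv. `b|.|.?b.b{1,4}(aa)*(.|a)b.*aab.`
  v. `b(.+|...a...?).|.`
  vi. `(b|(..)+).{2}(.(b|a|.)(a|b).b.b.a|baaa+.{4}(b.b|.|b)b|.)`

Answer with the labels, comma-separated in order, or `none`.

i → match
ii → match
iii → no match — must start with 'a'
iv → no match
v → match
vi → no match

i, ii, v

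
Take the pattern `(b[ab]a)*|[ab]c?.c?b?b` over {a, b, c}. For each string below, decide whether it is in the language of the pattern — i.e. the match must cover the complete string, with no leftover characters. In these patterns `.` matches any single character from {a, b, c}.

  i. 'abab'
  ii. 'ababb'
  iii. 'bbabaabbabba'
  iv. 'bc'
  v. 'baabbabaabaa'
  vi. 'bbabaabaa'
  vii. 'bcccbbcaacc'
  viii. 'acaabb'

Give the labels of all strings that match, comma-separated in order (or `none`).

i → no match
ii → no match
iii → match
iv → no match
v → match
vi → match
vii → no match
viii → no match

iii, v, vi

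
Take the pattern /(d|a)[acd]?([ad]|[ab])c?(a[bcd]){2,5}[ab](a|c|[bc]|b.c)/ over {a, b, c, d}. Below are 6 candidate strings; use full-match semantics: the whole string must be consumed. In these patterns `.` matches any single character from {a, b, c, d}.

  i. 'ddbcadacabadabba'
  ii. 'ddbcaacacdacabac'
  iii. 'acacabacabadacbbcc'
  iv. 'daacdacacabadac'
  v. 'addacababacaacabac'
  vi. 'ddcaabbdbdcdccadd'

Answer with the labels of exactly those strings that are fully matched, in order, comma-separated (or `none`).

i → match
ii → no match
iii → match
iv → no match
v → no match
vi → no match

i, iii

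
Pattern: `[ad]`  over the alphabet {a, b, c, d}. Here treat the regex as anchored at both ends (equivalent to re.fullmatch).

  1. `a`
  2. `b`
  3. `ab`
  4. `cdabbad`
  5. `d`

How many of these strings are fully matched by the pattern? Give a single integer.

1. `a` → match
2. `b` → no match
3. `ab` → no match
4. `cdabbad` → no match
5. `d` → match
Total matched: 2

2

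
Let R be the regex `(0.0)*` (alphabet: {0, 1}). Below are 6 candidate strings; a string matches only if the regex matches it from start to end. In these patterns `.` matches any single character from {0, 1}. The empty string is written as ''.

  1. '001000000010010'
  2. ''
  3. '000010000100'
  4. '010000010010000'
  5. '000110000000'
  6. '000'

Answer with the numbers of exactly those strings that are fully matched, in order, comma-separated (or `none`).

1 → no match
2 → match
3 → no match
4 → match
5 → no match
6 → match

2, 4, 6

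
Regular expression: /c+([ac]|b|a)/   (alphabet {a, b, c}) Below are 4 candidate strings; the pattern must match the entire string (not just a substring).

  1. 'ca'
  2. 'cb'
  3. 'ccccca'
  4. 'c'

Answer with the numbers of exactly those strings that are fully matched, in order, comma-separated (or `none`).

1 → match
2 → match
3 → match
4 → no match

1, 2, 3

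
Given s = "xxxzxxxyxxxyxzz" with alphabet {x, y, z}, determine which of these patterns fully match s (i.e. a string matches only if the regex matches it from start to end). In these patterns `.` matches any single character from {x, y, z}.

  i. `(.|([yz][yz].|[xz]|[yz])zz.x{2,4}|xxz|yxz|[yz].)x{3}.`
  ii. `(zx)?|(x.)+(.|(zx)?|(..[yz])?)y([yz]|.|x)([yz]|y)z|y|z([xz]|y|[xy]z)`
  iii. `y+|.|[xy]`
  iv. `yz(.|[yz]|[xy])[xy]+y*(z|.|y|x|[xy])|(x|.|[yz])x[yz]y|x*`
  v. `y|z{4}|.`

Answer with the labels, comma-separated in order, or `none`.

i → no match
ii → match
iii → no match
iv → no match
v → no match

ii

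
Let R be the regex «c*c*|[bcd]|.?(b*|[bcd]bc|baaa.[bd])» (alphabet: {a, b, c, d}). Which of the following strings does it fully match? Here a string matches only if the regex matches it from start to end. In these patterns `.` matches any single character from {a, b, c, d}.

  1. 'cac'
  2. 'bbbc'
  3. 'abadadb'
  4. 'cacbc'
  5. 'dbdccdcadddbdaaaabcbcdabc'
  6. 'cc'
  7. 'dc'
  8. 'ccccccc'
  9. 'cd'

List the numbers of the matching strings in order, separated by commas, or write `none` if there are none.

2, 6, 8

1 → no match
2 → match
3 → no match
4 → no match
5 → no match
6 → match
7 → no match
8 → match
9 → no match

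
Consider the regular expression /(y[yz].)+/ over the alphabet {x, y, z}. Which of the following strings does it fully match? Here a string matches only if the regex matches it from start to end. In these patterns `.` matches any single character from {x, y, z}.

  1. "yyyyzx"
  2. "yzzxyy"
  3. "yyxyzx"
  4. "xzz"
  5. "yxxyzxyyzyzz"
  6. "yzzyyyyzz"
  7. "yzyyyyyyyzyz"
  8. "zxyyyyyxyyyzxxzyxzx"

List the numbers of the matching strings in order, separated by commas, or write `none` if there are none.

1, 3, 6

1. "yyyyzx" → match
2. "yzzxyy" → no match
3. "yyxyzx" → match
4. "xzz" → no match — must start with "y"
5. "yxxyzxyyzyzz" → no match
6. "yzzyyyyzz" → match
7. "yzyyyyyyyzyz" → no match
8 → no match — must start with "y"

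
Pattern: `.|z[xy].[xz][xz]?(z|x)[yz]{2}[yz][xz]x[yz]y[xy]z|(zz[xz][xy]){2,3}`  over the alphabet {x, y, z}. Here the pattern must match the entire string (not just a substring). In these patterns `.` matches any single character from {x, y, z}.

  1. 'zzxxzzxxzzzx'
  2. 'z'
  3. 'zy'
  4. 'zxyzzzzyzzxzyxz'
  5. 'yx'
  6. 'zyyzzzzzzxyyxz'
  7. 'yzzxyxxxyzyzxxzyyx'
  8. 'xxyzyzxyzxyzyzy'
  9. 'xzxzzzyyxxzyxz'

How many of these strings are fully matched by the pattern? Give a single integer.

1. 'zzxxzzxxzzzx' → match
2. 'z' → match
3. 'zy' → no match
4 → match
5. 'yx' → no match
6 → match
7 → no match
8 → no match
9 → no match
Total matched: 4

4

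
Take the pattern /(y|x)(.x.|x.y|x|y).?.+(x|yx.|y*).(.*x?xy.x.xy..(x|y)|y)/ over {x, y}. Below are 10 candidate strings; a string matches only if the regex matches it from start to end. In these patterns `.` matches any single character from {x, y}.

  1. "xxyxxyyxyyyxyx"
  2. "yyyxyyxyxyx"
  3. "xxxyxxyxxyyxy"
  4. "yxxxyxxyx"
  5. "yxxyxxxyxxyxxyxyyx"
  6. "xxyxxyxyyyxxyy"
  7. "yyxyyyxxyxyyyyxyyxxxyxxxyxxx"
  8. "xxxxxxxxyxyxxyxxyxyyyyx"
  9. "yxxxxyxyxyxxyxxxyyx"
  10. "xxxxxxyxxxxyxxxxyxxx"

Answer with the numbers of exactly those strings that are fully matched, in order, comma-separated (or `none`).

1 → no match
2 → no match
3 → match
4 → no match
5 → no match
6 → match
7 → no match
8 → no match
9 → no match
10 → match

3, 6, 10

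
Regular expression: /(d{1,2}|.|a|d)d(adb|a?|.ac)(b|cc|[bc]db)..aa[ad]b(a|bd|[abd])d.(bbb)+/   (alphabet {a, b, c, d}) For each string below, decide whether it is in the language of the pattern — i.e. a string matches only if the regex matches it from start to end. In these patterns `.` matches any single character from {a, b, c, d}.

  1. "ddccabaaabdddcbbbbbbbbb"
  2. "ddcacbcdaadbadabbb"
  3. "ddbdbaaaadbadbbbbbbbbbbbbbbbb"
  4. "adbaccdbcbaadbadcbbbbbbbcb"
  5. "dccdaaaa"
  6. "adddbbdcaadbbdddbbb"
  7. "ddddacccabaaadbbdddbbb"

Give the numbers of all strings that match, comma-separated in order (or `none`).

1 → no match
2 → match
3 → match
4 → no match — must end with "bbb"
5 → no match — must end with "bbb"
6 → no match
7 → no match

2, 3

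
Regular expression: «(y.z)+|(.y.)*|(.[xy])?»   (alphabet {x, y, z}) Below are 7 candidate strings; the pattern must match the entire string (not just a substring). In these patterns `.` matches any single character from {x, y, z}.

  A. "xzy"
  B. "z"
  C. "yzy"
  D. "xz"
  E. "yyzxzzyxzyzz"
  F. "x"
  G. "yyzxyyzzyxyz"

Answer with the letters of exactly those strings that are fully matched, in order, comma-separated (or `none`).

none

A → no match
B → no match
C → no match
D → no match
E → no match
F → no match
G → no match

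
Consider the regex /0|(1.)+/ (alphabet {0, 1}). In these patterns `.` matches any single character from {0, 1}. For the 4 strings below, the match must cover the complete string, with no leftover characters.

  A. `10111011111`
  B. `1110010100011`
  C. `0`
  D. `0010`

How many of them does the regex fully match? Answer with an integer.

1

A → no match
B → no match
C → match
D → no match
Total matched: 1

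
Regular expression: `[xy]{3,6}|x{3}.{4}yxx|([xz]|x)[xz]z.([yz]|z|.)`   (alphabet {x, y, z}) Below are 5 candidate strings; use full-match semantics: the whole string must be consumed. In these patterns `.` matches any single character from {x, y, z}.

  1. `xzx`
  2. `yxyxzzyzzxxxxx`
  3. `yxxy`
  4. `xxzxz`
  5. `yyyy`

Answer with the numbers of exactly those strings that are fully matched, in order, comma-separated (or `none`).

1 → no match
2 → no match
3 → match
4 → match
5 → match

3, 4, 5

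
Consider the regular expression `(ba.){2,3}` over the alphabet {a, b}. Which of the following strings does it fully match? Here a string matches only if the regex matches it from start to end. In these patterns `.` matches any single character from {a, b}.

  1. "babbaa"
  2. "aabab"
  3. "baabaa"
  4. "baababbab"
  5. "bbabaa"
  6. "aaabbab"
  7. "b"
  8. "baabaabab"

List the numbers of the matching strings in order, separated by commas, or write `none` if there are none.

1, 3, 4, 8

1. "babbaa" → match
2. "aabab" → no match — must start with "ba"
3. "baabaa" → match
4. "baababbab" → match
5. "bbabaa" → no match — must start with "ba"
6. "aaabbab" → no match — must start with "ba"
7. "b" → no match — must start with "ba"
8. "baabaabab" → match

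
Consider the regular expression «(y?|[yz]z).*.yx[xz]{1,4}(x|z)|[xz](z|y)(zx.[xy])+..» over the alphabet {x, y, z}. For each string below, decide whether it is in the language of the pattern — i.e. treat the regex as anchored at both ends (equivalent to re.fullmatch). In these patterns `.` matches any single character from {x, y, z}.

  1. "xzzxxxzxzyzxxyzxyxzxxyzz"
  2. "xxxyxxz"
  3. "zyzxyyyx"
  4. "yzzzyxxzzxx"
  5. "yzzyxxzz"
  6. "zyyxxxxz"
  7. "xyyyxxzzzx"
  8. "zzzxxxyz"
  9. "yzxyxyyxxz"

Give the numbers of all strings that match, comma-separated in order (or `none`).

1 → match
2. "xxxyxxz" → match
3. "zyzxyyyx" → match
4. "yzzzyxxzzxx" → match
5. "yzzyxxzz" → match
6. "zyyxxxxz" → match
7. "xyyyxxzzzx" → match
8. "zzzxxxyz" → match
9. "yzxyxyyxxz" → match

1, 2, 3, 4, 5, 6, 7, 8, 9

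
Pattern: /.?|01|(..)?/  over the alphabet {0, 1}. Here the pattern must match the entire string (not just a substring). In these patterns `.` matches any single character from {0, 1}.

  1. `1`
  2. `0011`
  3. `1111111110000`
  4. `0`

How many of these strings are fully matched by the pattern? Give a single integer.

2

1 → match
2 → no match
3 → no match
4 → match
Total matched: 2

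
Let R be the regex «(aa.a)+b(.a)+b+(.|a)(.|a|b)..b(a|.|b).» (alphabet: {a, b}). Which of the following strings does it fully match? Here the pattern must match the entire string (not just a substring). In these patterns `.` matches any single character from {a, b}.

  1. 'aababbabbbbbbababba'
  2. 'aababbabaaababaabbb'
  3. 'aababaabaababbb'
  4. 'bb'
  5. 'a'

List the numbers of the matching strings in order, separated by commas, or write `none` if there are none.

1, 2, 3

1 → match
2 → match
3 → match
4 → no match — must start with 'aa'
5 → no match — must start with 'aa'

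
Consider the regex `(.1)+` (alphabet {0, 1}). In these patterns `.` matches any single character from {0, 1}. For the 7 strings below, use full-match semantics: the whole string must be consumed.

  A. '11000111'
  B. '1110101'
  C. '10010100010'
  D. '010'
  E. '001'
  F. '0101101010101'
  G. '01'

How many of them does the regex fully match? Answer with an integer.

A → no match
B → no match
C → no match — must end with '1'
D → no match — must end with '1'
E → no match
F → no match
G → match
Total matched: 1

1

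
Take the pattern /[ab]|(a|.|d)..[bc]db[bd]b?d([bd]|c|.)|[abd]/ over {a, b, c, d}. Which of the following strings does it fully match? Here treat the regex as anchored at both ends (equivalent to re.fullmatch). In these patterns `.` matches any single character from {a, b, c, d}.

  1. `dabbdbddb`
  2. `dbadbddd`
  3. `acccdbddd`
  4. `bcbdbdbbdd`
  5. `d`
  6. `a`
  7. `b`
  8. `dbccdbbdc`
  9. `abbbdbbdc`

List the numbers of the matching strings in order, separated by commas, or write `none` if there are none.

1, 3, 5, 6, 7, 8, 9

1 → match
2 → no match
3 → match
4 → no match
5 → match
6 → match
7 → match
8 → match
9 → match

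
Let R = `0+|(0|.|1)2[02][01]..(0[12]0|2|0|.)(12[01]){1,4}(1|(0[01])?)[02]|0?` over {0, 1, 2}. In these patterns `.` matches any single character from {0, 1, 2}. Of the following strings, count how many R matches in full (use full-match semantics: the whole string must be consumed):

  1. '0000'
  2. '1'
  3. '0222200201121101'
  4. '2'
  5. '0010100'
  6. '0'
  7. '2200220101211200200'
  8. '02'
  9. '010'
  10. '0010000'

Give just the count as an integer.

1. '0000' → match
2. '1' → no match
3 → no match
4. '2' → no match
5. '0010100' → no match
6. '0' → match
7 → no match
8. '02' → no match
9. '010' → no match
10. '0010000' → no match
Total matched: 2

2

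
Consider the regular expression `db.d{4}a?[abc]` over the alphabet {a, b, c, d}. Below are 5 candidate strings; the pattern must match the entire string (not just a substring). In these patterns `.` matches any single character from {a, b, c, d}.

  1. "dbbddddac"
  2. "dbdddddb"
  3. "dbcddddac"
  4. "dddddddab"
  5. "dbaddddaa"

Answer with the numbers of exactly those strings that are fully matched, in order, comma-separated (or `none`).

1, 2, 3, 5

1 → match
2 → match
3 → match
4 → no match — must start with "db"
5 → match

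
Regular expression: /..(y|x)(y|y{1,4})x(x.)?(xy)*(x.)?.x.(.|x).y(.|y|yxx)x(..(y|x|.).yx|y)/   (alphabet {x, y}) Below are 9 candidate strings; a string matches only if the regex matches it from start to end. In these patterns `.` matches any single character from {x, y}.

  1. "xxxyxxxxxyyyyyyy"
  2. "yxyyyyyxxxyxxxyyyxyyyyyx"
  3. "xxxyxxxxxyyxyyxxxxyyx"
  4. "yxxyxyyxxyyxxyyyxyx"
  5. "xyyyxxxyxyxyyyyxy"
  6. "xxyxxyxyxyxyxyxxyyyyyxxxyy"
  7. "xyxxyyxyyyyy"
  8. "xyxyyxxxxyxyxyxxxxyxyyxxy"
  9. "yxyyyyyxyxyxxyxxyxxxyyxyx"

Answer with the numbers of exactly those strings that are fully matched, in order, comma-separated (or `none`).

2, 3, 8

1 → no match
2 → match
3 → match
4 → no match
5 → no match
6 → no match
7 → no match
8 → match
9 → no match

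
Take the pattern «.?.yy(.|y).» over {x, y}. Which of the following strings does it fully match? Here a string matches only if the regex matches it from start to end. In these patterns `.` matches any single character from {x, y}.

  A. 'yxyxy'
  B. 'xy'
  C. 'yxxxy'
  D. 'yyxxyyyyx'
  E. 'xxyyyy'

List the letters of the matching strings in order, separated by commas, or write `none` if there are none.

A. 'yxyxy' → no match
B. 'xy' → no match
C. 'yxxxy' → no match
D. 'yyxxyyyyx' → no match
E. 'xxyyyy' → match

E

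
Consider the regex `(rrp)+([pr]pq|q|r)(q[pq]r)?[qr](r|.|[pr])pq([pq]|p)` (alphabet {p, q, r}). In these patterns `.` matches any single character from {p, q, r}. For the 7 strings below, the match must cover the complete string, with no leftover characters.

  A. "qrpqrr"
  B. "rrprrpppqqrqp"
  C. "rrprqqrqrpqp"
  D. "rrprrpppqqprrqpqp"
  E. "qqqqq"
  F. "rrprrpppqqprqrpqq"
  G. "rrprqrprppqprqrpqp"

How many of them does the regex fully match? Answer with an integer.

3

A. "qrpqrr" → no match — must start with "rrp"
B → no match
C. "rrprqqrqrpqp" → match
D → match
E. "qqqqq" → no match — must start with "rrp"
F → match
G → no match
Total matched: 3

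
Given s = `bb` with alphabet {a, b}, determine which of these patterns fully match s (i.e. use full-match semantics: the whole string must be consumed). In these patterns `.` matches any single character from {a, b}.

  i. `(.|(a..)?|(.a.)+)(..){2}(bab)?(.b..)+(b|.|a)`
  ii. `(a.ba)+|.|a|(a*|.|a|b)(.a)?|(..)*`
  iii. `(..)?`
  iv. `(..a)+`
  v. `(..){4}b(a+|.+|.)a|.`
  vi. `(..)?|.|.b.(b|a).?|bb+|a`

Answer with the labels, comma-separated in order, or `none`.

i → no match
ii → match
iii → match
iv → no match — must end with `a`
v → no match
vi → match

ii, iii, vi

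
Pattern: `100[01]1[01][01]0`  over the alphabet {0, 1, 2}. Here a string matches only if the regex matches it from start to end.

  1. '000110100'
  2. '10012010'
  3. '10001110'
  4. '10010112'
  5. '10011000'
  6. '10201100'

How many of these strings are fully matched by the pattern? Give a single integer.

2

1 → no match — must start with '100'
2 → no match
3 → match
4 → no match — must end with '0'
5 → match
6 → no match — must start with '100'
Total matched: 2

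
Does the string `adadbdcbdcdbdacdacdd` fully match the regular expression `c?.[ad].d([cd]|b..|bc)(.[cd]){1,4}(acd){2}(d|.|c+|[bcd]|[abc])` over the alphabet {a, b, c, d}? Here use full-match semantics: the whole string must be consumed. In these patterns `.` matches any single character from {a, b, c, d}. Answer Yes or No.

Yes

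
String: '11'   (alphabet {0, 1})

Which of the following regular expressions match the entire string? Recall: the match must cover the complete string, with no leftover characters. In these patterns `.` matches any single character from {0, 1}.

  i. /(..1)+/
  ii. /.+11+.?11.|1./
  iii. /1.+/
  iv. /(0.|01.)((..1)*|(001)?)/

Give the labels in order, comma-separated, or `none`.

ii, iii

i → no match
ii → match
iii → match
iv → no match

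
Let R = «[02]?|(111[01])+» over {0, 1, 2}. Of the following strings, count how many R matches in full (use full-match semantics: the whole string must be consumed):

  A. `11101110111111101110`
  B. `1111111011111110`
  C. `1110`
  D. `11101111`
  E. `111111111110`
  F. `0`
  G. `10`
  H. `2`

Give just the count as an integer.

7

A → match
B → match
C → match
D → match
E → match
F → match
G → no match
H → match
Total matched: 7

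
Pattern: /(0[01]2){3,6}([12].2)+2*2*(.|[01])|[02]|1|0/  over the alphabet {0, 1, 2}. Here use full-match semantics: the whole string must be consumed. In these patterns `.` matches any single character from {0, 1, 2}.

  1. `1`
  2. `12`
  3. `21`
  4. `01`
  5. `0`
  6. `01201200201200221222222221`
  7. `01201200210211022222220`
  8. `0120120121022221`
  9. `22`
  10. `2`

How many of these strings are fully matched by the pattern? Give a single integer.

5

1 → match
2 → no match
3 → no match
4 → no match
5 → match
6 → match
7 → no match
8 → match
9 → no match
10 → match
Total matched: 5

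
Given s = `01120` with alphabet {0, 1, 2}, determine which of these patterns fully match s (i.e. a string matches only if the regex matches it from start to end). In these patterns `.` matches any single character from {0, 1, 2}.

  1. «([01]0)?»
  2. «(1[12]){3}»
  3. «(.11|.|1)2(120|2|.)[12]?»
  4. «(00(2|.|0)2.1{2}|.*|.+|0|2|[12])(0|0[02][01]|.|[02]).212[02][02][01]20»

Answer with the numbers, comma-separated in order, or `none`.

1 → no match
2 → no match — must start with `1`
3 → match
4 → no match

3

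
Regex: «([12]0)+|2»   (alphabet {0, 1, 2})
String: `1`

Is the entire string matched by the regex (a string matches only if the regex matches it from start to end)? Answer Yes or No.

No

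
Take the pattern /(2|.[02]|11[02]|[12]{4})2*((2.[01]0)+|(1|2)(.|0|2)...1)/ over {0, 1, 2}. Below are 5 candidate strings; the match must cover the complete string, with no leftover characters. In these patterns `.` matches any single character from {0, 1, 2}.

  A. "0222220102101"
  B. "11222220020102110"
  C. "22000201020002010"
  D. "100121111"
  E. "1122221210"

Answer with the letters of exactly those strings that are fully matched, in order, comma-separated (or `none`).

A → no match
B → match
C → match
D → no match
E → no match

B, C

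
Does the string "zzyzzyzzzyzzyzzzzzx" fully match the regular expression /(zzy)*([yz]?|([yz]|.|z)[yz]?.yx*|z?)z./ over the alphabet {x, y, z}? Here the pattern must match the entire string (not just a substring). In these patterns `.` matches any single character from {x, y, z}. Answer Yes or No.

No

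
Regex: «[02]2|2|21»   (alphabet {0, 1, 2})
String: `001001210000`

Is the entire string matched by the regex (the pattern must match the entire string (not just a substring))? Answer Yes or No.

No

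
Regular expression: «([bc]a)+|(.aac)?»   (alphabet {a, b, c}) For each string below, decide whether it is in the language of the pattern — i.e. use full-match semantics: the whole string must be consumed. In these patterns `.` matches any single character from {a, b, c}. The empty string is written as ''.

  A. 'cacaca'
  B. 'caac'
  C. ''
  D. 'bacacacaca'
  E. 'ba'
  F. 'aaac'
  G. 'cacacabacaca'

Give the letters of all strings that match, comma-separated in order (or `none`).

A → match
B → match
C → match
D → match
E → match
F → match
G → match

A, B, C, D, E, F, G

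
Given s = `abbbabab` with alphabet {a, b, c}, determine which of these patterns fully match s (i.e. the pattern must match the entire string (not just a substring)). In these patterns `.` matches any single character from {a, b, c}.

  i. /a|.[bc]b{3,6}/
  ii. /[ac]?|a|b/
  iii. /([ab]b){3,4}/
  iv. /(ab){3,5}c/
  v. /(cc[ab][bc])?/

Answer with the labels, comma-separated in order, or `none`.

i → no match
ii → no match
iii → match
iv → no match — must end with `abc`
v → no match

iii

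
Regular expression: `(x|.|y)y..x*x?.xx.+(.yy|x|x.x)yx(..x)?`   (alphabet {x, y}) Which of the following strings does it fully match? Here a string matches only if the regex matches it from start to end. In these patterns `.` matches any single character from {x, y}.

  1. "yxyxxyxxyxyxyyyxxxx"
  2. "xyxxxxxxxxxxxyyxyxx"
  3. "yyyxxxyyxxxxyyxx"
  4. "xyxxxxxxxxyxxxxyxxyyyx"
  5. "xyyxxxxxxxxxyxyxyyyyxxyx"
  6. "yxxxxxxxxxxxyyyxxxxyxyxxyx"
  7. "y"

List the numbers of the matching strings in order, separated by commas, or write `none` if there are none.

1 → no match
2 → no match
3 → no match
4 → match
5 → match
6 → no match
7 → no match

4, 5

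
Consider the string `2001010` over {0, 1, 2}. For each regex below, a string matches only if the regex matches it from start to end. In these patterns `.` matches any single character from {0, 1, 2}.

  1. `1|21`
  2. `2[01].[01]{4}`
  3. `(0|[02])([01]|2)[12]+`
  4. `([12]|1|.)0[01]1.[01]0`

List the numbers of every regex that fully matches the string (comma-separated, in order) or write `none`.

2, 4

1 → no match
2 → match
3 → no match
4 → match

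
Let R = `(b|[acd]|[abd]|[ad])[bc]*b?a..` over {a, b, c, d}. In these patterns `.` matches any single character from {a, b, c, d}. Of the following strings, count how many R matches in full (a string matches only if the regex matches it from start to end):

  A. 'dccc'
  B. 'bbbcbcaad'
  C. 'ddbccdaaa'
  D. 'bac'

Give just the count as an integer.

A → no match
B → match
C → no match
D → no match
Total matched: 1

1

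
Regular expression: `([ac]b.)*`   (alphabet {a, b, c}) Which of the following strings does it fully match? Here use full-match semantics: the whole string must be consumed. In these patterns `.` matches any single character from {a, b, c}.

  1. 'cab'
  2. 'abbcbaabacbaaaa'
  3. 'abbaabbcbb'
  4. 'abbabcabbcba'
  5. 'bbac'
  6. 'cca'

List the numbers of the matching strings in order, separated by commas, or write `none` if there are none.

1 → no match
2 → no match
3 → no match
4 → match
5 → no match
6 → no match

4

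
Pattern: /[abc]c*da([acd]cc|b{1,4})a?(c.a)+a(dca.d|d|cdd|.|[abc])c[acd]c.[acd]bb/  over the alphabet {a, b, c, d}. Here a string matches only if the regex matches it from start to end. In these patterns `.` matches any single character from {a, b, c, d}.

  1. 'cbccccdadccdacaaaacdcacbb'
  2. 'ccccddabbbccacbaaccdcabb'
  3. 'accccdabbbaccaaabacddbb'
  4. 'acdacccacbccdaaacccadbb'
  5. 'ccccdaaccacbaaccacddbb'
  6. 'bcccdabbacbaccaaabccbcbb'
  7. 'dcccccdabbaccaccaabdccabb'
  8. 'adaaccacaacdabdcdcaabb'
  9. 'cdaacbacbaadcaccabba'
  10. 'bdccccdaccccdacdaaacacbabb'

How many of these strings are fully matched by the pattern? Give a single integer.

1

1 → no match
2 → no match
3 → no match
4 → no match
5 → match
6 → no match
7 → no match
8 → no match
9 → no match — must end with 'bb'
10 → no match
Total matched: 1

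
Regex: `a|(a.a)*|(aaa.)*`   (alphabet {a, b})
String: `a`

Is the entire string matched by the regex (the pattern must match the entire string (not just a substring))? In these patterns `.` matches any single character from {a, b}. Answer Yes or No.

Yes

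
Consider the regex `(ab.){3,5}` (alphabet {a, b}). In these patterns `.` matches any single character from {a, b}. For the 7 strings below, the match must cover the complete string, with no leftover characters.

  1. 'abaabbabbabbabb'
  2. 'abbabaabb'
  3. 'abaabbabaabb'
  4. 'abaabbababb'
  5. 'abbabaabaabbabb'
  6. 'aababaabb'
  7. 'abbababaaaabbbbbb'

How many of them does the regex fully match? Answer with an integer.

4

1 → match
2. 'abbabaabb' → match
3. 'abaabbabaabb' → match
4. 'abaabbababb' → no match
5 → match
6. 'aababaabb' → no match — must start with 'ab'
7 → no match
Total matched: 4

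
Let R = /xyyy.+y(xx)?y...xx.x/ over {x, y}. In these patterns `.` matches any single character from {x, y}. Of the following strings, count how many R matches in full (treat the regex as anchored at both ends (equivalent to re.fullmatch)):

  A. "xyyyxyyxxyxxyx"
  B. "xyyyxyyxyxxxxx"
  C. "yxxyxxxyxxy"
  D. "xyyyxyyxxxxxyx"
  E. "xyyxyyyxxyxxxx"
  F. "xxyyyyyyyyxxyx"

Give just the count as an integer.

3

A → match
B → match
C. "yxxyxxxyxxy" → no match — must start with "xyyy"
D → match
E → no match — must start with "xyyy"
F → no match — must start with "xyyy"
Total matched: 3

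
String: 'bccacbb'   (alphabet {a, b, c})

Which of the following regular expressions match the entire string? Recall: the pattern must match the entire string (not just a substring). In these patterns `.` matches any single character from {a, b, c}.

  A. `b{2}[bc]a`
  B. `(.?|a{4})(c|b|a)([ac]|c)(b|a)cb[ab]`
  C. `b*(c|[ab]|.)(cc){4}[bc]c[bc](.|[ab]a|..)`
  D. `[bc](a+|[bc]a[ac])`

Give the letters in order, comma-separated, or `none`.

A → no match — must end with 'a'
B → match
C → no match
D → no match

B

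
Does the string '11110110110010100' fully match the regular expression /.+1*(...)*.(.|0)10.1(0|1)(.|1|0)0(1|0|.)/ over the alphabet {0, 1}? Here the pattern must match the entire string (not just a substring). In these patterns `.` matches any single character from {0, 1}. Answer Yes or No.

Yes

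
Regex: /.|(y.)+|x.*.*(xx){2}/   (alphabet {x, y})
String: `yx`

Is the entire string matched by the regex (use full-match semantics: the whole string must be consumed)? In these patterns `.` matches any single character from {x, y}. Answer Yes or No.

Yes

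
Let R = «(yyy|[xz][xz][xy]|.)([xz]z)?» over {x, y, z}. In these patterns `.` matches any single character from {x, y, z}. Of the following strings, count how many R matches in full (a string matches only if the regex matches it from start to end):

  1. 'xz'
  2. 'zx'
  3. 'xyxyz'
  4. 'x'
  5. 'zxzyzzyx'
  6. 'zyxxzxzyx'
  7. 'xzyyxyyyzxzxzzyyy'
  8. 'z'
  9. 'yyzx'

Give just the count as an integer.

1. 'xz' → no match
2. 'zx' → no match
3. 'xyxyz' → no match
4. 'x' → match
5. 'zxzyzzyx' → no match
6. 'zyxxzxzyx' → no match
7 → no match
8. 'z' → match
9. 'yyzx' → no match
Total matched: 2

2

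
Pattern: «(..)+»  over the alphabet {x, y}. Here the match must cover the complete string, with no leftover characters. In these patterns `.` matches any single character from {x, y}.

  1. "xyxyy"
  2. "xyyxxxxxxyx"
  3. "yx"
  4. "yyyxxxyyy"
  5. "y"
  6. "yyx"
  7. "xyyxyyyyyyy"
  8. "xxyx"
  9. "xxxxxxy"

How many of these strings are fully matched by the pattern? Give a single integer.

1. "xyxyy" → no match
2. "xyyxxxxxxyx" → no match
3. "yx" → match
4. "yyyxxxyyy" → no match
5. "y" → no match
6. "yyx" → no match
7. "xyyxyyyyyyy" → no match
8. "xxyx" → match
9. "xxxxxxy" → no match
Total matched: 2

2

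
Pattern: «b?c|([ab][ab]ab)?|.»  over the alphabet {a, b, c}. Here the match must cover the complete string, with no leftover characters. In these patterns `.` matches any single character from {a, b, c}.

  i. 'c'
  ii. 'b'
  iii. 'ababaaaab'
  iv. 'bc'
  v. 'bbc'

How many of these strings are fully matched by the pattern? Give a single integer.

i → match
ii → match
iii → no match
iv → match
v → no match
Total matched: 3

3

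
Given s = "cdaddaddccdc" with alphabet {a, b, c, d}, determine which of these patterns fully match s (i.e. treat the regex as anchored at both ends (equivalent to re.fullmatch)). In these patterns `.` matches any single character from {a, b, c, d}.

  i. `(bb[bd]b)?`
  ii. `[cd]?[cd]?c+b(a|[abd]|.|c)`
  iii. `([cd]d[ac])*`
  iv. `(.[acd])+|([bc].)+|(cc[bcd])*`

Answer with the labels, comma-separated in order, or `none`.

i → no match
ii → no match
iii → match
iv → match

iii, iv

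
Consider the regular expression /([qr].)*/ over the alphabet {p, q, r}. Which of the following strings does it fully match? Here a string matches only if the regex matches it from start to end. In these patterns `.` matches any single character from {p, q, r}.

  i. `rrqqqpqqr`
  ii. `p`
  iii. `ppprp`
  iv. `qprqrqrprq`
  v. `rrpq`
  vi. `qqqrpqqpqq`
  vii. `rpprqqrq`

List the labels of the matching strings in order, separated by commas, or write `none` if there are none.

iv

i → no match
ii → no match
iii → no match
iv → match
v → no match
vi → no match
vii → no match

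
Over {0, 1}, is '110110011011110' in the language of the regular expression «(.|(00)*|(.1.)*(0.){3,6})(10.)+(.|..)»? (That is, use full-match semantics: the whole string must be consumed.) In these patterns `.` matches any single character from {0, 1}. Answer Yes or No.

No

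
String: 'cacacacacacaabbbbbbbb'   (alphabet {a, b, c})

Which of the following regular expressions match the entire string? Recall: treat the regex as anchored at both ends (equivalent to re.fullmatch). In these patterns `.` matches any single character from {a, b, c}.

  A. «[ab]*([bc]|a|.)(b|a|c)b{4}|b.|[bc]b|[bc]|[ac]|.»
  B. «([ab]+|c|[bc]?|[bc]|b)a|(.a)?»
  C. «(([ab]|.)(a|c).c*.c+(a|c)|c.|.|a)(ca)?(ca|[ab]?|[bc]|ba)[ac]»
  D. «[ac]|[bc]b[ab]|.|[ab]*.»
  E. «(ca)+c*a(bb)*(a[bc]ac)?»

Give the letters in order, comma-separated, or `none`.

A → no match
B → no match
C → no match
D → no match
E → match

E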